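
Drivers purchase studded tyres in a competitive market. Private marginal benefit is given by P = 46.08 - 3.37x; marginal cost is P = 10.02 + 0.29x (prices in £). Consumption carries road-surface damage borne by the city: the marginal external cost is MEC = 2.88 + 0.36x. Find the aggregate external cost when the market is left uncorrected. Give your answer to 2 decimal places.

£45.85

Market equilibrium (private): 10.02 + 0.29x = 46.08 - 3.37x → x_m = 9.8525.
Total external cost = ∫₀^{x_m} (2.88 + 0.36x) dx = 2.88×9.8525 + ½×0.36×9.8525² = 45.8481.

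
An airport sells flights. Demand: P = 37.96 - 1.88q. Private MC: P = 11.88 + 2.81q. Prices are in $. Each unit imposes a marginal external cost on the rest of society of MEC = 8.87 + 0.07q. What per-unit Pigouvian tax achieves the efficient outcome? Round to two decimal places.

tax = $9.12 per unit

Social marginal cost = private MC + MEC = 20.75 + 2.88q.
Set SMC = demand: 20.75 + 2.88q = 37.96 - 1.88q → q* = 3.6155.
The Pigouvian tax equals MEC at q*: 8.87 + 0.07×3.6155 = 9.1231.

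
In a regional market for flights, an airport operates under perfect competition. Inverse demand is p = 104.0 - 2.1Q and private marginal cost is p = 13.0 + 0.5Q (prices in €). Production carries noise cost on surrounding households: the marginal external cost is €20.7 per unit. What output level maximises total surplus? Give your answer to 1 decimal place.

Social marginal cost = private MC + MEC = 33.7 + 0.5Q.
Set SMC = demand: 33.7 + 0.5Q = 104.0 - 2.1Q → Q* = 27.0385.

Q* = 27.0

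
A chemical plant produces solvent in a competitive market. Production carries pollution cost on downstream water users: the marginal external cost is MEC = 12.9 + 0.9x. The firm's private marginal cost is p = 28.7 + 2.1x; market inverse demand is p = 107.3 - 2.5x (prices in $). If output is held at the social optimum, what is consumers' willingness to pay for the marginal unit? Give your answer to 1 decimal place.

P = $77.4

Social marginal cost = private MC + MEC = 41.6 + 3.0x.
Set SMC = demand: 41.6 + 3.0x = 107.3 - 2.5x → x* = 11.9455.
Consumer price on the demand curve at x*: 107.3 − 2.5×11.9455 = 77.4363.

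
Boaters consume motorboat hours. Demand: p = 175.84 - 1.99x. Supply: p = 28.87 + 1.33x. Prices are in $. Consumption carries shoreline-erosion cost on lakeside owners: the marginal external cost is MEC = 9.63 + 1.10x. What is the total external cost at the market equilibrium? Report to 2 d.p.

Market equilibrium (private): 28.87 + 1.33x = 175.84 - 1.99x → x_m = 44.2681.
Total external cost = ∫₀^{x_m} (9.63 + 1.10x) dx = 9.63×44.2681 + ½×1.10×44.2681² = 1504.1174.

$1504.12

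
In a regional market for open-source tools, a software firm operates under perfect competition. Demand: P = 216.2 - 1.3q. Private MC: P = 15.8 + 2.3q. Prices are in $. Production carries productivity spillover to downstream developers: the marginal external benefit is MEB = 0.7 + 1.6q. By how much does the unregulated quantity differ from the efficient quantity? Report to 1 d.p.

44.9 units

Market equilibrium (private): 15.8 + 2.3q = 216.2 - 1.3q → q_m = 55.6667.
Social marginal cost = private MC − MEB = 15.1 + 0.7q.
Set SMC = demand: 15.1 + 0.7q = 216.2 - 1.3q → q* = 100.5500.
Gap = |55.6667 − 100.5500| = 44.8833.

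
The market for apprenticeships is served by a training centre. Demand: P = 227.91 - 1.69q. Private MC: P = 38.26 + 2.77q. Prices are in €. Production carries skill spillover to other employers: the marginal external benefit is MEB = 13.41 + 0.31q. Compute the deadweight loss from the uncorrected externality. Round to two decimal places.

Market equilibrium (private): 38.26 + 2.77q = 227.91 - 1.69q → q_m = 42.5224.
Social marginal cost = private MC − MEB = 24.85 + 2.46q.
Set SMC = demand: 24.85 + 2.46q = 227.91 - 1.69q → q* = 48.9301.
Height of the DWL triangle at q_m is demand(q_m) − SMC(q_m) = MEB(q_m) = 26.5920.
DWL = ½ × 6.4077 × 26.5920 = 85.1968.

DWL = €85.20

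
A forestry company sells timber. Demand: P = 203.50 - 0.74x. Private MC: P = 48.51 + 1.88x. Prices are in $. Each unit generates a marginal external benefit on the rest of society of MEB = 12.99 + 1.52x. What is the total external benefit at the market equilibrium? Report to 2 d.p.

$3428.06

Market equilibrium (private): 48.51 + 1.88x = 203.50 - 0.74x → x_m = 59.1565.
Total external benefit = ∫₀^{x_m} (12.99 + 1.52x) dx = 12.99×59.1565 + ½×1.52×59.1565² = 3428.0565.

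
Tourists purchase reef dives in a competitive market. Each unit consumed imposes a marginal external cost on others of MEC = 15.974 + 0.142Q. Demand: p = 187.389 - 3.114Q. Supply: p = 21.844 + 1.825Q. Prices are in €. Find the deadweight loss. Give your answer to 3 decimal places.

Market equilibrium (private): 21.844 + 1.825Q = 187.389 - 3.114Q → Q_m = 33.5179.
Social marginal benefit = demand − MEC = 171.415 - 3.256Q.
Set SMB = MC: 171.415 - 3.256Q = 21.844 + 1.825Q → Q* = 29.4373.
Between Q* and Q_m the wedge MC − SMB runs linearly from 0 to MEC(Q_m), so the loss is a triangle.
DWL = ½ × 4.0806 × 20.7335 = 42.3026.

DWL = €42.303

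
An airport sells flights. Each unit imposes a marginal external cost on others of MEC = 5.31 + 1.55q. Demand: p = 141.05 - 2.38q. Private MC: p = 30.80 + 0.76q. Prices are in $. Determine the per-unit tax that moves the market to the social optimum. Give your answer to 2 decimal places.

tax = $39.99 per unit

Social marginal cost = private MC + MEC = 36.11 + 2.31q.
Set SMC = demand: 36.11 + 2.31q = 141.05 - 2.38q → q* = 22.3753.
The Pigouvian tax equals MEC at q*: 5.31 + 1.55×22.3753 = 39.9917.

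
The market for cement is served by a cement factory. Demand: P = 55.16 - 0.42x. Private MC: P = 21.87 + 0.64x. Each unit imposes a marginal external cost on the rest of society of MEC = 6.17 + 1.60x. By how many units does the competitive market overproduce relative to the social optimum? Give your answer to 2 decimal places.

Market equilibrium (private): 21.87 + 0.64x = 55.16 - 0.42x → x_m = 31.4057.
Social marginal cost = private MC + MEC = 28.04 + 2.24x.
Set SMC = demand: 28.04 + 2.24x = 55.16 - 0.42x → x* = 10.1955.
Gap = |31.4057 − 10.1955| = 21.2102.

21.21 units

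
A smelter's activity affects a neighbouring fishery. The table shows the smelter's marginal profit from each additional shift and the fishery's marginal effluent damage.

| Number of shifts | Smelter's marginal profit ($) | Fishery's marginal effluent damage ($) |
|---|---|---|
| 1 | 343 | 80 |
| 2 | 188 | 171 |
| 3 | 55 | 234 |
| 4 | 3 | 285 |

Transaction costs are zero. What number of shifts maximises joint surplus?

2

Bargaining reaches the level where marginal profit last exceeds marginal effluent damage.
That holds through level 2 (188 ≥ 171) but not at 3 (55 < 234).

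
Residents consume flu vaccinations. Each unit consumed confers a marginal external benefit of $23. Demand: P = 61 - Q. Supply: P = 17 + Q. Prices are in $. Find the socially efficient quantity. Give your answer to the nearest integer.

Social marginal benefit = demand + MEB = 84 - Q.
Set SMB = MC: 84 - Q = 17 + Q → Q* = 33.5000.

Q* = 34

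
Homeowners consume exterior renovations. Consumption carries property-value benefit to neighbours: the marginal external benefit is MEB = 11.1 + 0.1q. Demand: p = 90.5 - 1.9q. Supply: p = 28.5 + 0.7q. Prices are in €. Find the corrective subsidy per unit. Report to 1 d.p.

subsidy = €14.0 per unit

Social marginal benefit = demand + MEB = 101.6 - 1.8q.
Set SMB = MC: 101.6 - 1.8q = 28.5 + 0.7q → q* = 29.2400.
The Pigouvian subsidy equals MEB at q*: 11.1 + 0.1×29.2400 = 14.0240.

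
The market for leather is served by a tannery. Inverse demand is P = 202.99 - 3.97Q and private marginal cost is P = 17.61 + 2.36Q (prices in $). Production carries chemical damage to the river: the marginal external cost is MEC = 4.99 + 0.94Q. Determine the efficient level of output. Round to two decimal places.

Q* = 24.81

Social marginal cost = private MC + MEC = 22.60 + 3.30Q.
Set SMC = demand: 22.60 + 3.30Q = 202.99 - 3.97Q → Q* = 24.8129.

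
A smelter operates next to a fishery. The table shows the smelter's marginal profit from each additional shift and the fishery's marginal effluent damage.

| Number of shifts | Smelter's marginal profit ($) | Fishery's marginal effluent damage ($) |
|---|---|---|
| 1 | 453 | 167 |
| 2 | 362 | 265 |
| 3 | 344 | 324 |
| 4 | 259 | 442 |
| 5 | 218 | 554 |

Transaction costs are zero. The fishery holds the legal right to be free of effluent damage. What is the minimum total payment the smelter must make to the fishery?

Efficient level: marginal profit ≥ marginal effluent damage through level 3, so k* = 3.
With the fishery holding the right, the smelter must at least compensate total damage at k*: 167 + 265 + 324 = 756.

$756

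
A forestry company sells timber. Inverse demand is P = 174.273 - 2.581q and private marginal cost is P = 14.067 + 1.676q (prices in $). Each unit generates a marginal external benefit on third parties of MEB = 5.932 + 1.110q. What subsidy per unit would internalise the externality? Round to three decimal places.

Social marginal cost = private MC − MEB = 8.135 + 0.566q.
Set SMC = demand: 8.135 + 0.566q = 174.273 - 2.581q → q* = 52.7925.
The Pigouvian subsidy equals MEB at q*: 5.932 + 1.110×52.7925 = 64.5317.

subsidy = $64.532 per unit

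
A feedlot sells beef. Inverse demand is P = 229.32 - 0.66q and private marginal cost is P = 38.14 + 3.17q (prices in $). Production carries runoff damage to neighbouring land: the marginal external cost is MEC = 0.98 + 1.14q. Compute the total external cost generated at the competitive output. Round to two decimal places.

Market equilibrium (private): 38.14 + 3.17q = 229.32 - 0.66q → q_m = 49.9164.
Total external cost = ∫₀^{q_m} (0.98 + 1.14q) dq = 0.98×49.9164 + ½×1.14×49.9164² = 1469.1569.

$1469.16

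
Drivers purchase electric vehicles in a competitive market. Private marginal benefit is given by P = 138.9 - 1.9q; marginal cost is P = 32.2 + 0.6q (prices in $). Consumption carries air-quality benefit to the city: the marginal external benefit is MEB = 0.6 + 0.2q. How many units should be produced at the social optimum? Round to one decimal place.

q* = 46.7

Social marginal benefit = demand + MEB = 139.5 - 1.7q.
Set SMB = MC: 139.5 - 1.7q = 32.2 + 0.6q → q* = 46.6522.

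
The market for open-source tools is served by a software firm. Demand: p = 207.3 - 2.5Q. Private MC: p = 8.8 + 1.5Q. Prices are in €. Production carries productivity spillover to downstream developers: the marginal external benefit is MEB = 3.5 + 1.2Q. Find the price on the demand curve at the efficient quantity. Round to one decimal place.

Social marginal cost = private MC − MEB = 5.3 + 0.3Q.
Set SMC = demand: 5.3 + 0.3Q = 207.3 - 2.5Q → Q* = 72.1429.
Consumer price on the demand curve at Q*: 207.3 − 2.5×72.1429 = 26.9428.

P = €26.9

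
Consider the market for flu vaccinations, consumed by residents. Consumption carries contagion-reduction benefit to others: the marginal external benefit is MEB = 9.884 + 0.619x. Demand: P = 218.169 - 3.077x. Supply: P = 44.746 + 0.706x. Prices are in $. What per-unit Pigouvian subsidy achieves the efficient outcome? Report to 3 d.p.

subsidy = $45.746 per unit

Social marginal benefit = demand + MEB = 228.053 - 2.458x.
Set SMB = MC: 228.053 - 2.458x = 44.746 + 0.706x → x* = 57.9352.
The Pigouvian subsidy equals MEB at x*: 9.884 + 0.619×57.9352 = 45.7459.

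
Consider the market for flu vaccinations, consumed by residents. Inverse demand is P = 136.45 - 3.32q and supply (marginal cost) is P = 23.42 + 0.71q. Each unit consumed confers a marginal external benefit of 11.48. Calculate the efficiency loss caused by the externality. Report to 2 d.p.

Market equilibrium (private): 23.42 + 0.71q = 136.45 - 3.32q → q_m = 28.0471.
Social marginal benefit = demand + MEB = 147.93 - 3.32q.
Set SMB = MC: 147.93 - 3.32q = 23.42 + 0.71q → q* = 30.8958.
The loss is the area between SMB and MC from q* to q_m; with linear curves that's a triangle of height MEB(q_m).
DWL = ½ × 2.8487 × 11.4800 = 16.3515.

DWL = 16.35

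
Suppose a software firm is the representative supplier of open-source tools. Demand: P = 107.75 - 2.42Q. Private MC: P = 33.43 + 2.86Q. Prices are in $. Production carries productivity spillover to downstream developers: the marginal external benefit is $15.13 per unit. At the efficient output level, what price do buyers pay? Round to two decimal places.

Social marginal cost = private MC − MEB = 18.30 + 2.86Q.
Set SMC = demand: 18.30 + 2.86Q = 107.75 - 2.42Q → Q* = 16.9413.
Consumer price on the demand curve at Q*: 107.75 − 2.42×16.9413 = 66.7521.

P = $66.75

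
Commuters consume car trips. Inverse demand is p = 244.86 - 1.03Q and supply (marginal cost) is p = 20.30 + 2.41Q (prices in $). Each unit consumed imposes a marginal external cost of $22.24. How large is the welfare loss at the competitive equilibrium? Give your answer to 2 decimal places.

Market equilibrium (private): 20.30 + 2.41Q = 244.86 - 1.03Q → Q_m = 65.2791.
Social marginal benefit = demand − MEC = 222.62 - 1.03Q.
Set SMB = MC: 222.62 - 1.03Q = 20.30 + 2.41Q → Q* = 58.8140.
Between Q* and Q_m the wedge MC − SMB runs linearly from 0 to MEC(Q_m), so the loss is a triangle.
DWL = ½ × 6.4651 × 22.2400 = 71.8919.

DWL = $71.89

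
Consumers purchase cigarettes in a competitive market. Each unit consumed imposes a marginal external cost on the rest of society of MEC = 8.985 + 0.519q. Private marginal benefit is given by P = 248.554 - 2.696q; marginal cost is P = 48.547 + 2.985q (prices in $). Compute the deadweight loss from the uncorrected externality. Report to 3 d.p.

Market equilibrium (private): 48.547 + 2.985q = 248.554 - 2.696q → q_m = 35.2063.
Social marginal benefit = demand − MEC = 239.569 - 3.215q.
Set SMB = MC: 239.569 - 3.215q = 48.547 + 2.985q → q* = 30.8100.
Between q* and q_m the wedge MC − SMB runs linearly from 0 to MEC(q_m), so the loss is a triangle.
DWL = ½ × 4.3963 × 27.2571 = 59.9152.

DWL = $59.915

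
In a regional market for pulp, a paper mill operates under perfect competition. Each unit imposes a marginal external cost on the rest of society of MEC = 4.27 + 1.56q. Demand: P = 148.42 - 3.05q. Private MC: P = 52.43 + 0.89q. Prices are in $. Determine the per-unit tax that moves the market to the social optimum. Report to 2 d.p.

tax = $30.29 per unit

Social marginal cost = private MC + MEC = 56.70 + 2.45q.
Set SMC = demand: 56.70 + 2.45q = 148.42 - 3.05q → q* = 16.6764.
The Pigouvian tax equals MEC at q*: 4.27 + 1.56×16.6764 = 30.2852.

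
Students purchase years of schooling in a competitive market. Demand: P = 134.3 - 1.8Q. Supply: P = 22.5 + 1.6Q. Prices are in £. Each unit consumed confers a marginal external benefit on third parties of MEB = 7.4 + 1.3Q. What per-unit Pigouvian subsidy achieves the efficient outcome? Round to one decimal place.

Social marginal benefit = demand + MEB = 141.7 - 0.5Q.
Set SMB = MC: 141.7 - 0.5Q = 22.5 + 1.6Q → Q* = 56.7619.
The Pigouvian subsidy equals MEB at Q*: 7.4 + 1.3×56.7619 = 81.1905.

subsidy = £81.2 per unit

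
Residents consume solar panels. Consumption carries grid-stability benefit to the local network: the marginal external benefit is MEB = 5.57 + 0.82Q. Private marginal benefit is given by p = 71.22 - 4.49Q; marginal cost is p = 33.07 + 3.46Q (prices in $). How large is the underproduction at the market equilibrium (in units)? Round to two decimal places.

1.33 units

Market equilibrium (private): 33.07 + 3.46Q = 71.22 - 4.49Q → Q_m = 4.7987.
Social marginal benefit = demand + MEB = 76.79 - 3.67Q.
Set SMB = MC: 76.79 - 3.67Q = 33.07 + 3.46Q → Q* = 6.1318.
Gap = |4.7987 − 6.1318| = 1.3331.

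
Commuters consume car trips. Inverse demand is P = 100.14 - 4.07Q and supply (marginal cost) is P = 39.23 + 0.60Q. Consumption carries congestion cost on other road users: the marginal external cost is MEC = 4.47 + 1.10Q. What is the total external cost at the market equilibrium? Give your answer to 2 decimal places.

151.86

Market equilibrium (private): 39.23 + 0.60Q = 100.14 - 4.07Q → Q_m = 13.0428.
Total external cost = ∫₀^{Q_m} (4.47 + 1.10Q) dQ = 4.47×13.0428 + ½×1.10×13.0428² = 151.8644.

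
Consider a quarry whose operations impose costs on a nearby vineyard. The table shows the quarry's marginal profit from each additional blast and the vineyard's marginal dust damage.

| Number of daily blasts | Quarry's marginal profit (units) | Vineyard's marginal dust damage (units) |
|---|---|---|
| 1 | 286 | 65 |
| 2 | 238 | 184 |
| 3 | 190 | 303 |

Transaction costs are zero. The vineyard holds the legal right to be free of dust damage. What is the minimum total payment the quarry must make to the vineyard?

249

Efficient level: marginal profit ≥ marginal dust damage through level 2, so k* = 2.
With the vineyard holding the right, the quarry must at least compensate total damage at k*: 65 + 184 = 249.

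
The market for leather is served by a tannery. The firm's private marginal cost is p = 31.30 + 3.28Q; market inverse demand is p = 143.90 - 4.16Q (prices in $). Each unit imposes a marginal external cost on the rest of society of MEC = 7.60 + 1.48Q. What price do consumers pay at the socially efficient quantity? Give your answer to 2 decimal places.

Social marginal cost = private MC + MEC = 38.90 + 4.76Q.
Set SMC = demand: 38.90 + 4.76Q = 143.90 - 4.16Q → Q* = 11.7713.
Consumer price on the demand curve at Q*: 143.90 − 4.16×11.7713 = 94.9314.

P = $94.93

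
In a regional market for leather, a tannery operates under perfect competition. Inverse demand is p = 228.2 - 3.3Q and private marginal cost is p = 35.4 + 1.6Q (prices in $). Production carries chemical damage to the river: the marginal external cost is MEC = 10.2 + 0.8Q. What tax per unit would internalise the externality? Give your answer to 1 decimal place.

Social marginal cost = private MC + MEC = 45.6 + 2.4Q.
Set SMC = demand: 45.6 + 2.4Q = 228.2 - 3.3Q → Q* = 32.0351.
The Pigouvian tax equals MEC at Q*: 10.2 + 0.8×32.0351 = 35.8281.

tax = $35.8 per unit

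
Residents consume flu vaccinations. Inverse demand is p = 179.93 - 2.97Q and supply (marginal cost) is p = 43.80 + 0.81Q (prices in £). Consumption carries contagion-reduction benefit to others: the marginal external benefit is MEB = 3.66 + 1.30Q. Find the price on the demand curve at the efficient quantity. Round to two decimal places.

Social marginal benefit = demand + MEB = 183.59 - 1.67Q.
Set SMB = MC: 183.59 - 1.67Q = 43.80 + 0.81Q → Q* = 56.3669.
Consumer price on the demand curve at Q*: 179.93 − 2.97×56.3669 = 12.5203.

P = £12.52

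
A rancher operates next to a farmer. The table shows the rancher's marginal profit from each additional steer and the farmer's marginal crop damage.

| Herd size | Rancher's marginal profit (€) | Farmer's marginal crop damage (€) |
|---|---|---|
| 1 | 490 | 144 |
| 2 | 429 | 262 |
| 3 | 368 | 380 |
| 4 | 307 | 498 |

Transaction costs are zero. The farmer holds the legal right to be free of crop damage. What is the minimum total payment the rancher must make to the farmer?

Efficient level: marginal profit ≥ marginal crop damage through level 2, so k* = 2.
With the farmer holding the right, the rancher must at least compensate total damage at k*: 144 + 262 = 406.

€406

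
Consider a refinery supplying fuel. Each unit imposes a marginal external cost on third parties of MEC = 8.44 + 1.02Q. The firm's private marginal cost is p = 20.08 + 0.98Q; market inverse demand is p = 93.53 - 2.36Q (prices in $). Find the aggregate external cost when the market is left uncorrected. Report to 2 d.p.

Market equilibrium (private): 20.08 + 0.98Q = 93.53 - 2.36Q → Q_m = 21.9910.
Total external cost = ∫₀^{Q_m} (8.44 + 1.02Q) dQ = 8.44×21.9910 + ½×1.02×21.9910² = 432.2421.

$432.24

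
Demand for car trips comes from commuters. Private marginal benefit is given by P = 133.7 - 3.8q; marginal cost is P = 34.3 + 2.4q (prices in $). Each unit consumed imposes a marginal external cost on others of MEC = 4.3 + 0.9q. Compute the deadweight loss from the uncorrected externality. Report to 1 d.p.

DWL = $24.7

Market equilibrium (private): 34.3 + 2.4q = 133.7 - 3.8q → q_m = 16.0323.
Social marginal benefit = demand − MEC = 129.4 - 4.7q.
Set SMB = MC: 129.4 - 4.7q = 34.3 + 2.4q → q* = 13.3944.
The welfare-loss triangle has base |q_m − q*| and height MEC(q_m) (the vertical gap between SMB and MC is zero at q* and MEC at q_m).
DWL = ½ × 2.6379 × 18.7290 = 24.7026.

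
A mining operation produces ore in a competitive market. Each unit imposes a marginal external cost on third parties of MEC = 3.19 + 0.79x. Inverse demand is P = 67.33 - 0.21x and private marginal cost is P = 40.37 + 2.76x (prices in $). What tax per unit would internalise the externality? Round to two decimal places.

tax = $8.18 per unit

Social marginal cost = private MC + MEC = 43.56 + 3.55x.
Set SMC = demand: 43.56 + 3.55x = 67.33 - 0.21x → x* = 6.3218.
The Pigouvian tax equals MEC at x*: 3.19 + 0.79×6.3218 = 8.1842.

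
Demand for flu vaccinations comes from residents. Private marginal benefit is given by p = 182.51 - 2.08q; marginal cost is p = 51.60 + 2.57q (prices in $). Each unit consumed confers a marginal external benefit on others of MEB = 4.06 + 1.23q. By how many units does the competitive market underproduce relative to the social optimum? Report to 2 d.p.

Market equilibrium (private): 51.60 + 2.57q = 182.51 - 2.08q → q_m = 28.1527.
Social marginal benefit = demand + MEB = 186.57 - 0.85q.
Set SMB = MC: 186.57 - 0.85q = 51.60 + 2.57q → q* = 39.4649.
Gap = |28.1527 − 39.4649| = 11.3122.

11.31 units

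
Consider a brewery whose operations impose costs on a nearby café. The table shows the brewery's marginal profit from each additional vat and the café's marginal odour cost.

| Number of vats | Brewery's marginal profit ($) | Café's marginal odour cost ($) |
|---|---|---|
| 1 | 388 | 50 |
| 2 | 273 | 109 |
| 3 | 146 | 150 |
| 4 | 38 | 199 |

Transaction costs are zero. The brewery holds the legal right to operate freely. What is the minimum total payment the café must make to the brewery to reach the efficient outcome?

$184

Left alone the brewery would choose level 4 (marginal profit stays positive).
Efficient level: k* = 2 (marginal profit ≥ marginal odour cost through 2).
The café must at least cover the brewery's forgone profit from cutting 4→2: 146 + 38 = 184.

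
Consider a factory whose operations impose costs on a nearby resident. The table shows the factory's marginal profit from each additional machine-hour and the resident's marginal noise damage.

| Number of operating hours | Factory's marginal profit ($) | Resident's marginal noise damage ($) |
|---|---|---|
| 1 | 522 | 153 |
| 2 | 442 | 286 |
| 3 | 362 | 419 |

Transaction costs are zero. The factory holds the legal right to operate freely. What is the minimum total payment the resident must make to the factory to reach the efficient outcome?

Left alone the factory would choose level 3 (marginal profit stays positive).
Efficient level: k* = 2 (marginal profit ≥ marginal noise damage through 2).
The resident must at least cover the factory's forgone profit from cutting 3→2: 362 = 362.

$362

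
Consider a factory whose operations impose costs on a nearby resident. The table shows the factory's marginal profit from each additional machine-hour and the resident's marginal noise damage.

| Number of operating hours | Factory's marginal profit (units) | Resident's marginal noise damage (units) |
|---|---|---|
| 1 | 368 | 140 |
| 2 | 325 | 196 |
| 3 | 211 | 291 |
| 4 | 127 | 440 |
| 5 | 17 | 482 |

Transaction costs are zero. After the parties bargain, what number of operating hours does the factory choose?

2

Bargaining reaches the level where marginal profit last exceeds marginal noise damage.
That holds through level 2 (325 ≥ 196) but not at 3 (211 < 291).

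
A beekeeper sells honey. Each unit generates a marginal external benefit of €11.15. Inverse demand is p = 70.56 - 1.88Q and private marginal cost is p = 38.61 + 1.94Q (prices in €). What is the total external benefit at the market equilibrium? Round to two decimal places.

€93.26

Market equilibrium (private): 38.61 + 1.94Q = 70.56 - 1.88Q → Q_m = 8.3639.
Total external benefit = MEB × Q_m = 11.15 × 8.3639 = 93.2575.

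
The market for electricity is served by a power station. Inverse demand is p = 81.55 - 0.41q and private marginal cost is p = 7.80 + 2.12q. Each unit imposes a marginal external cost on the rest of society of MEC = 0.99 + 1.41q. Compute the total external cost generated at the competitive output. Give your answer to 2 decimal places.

627.92

Market equilibrium (private): 7.80 + 2.12q = 81.55 - 0.41q → q_m = 29.1502.
Total external cost = ∫₀^{q_m} (0.99 + 1.41q) dq = 0.99×29.1502 + ½×1.41×29.1502² = 627.9213.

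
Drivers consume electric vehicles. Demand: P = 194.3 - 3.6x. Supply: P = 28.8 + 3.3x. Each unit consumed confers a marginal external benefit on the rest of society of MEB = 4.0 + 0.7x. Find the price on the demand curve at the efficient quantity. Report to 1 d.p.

P = 95.9

Social marginal benefit = demand + MEB = 198.3 - 2.9x.
Set SMB = MC: 198.3 - 2.9x = 28.8 + 3.3x → x* = 27.3387.
Consumer price on the demand curve at x*: 194.3 − 3.6×27.3387 = 95.8807.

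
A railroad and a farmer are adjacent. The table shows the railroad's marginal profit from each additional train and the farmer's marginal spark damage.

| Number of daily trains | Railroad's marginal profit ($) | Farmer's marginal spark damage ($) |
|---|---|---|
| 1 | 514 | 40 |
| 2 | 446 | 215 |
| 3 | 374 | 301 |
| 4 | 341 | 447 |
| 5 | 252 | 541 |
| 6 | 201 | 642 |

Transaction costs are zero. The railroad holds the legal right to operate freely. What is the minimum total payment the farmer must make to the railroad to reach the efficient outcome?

Left alone the railroad would choose level 6 (marginal profit stays positive).
Efficient level: k* = 3 (marginal profit ≥ marginal spark damage through 3).
The farmer must at least cover the railroad's forgone profit from cutting 6→3: 341 + 252 + 201 = 794.

$794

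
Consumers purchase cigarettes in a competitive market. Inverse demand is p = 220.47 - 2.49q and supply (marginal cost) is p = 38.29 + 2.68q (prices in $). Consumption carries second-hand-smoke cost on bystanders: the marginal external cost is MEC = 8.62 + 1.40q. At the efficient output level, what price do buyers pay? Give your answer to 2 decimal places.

P = $154.69

Social marginal benefit = demand − MEC = 211.85 - 3.89q.
Set SMB = MC: 211.85 - 3.89q = 38.29 + 2.68q → q* = 26.4170.
Consumer price on the demand curve at q*: 220.47 − 2.49×26.4170 = 154.6917.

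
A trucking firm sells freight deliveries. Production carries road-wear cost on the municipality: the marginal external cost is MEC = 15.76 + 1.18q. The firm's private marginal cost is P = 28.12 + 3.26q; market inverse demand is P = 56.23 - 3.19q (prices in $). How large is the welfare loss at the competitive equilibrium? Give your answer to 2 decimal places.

DWL = $28.63

Market equilibrium (private): 28.12 + 3.26q = 56.23 - 3.19q → q_m = 4.3581.
Social marginal cost = private MC + MEC = 43.88 + 4.44q.
Set SMC = demand: 43.88 + 4.44q = 56.23 - 3.19q → q* = 1.6186.
The loss is the area between SMC and demand from q* to q_m; with linear curves that's a triangle of height MEC(q_m).
DWL = ½ × 2.7395 × 20.9026 = 28.6313.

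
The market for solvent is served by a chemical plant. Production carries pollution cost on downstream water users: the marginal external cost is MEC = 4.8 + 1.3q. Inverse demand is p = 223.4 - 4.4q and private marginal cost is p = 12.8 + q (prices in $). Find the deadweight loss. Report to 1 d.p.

Market equilibrium (private): 12.8 + q = 223.4 - 4.4q → q_m = 39.0000.
Social marginal cost = private MC + MEC = 17.6 + 2.3q.
Set SMC = demand: 17.6 + 2.3q = 223.4 - 4.4q → q* = 30.7164.
The loss is the area between SMC and demand from q* to q_m; with linear curves that's a triangle of height MEC(q_m).
DWL = ½ × 8.2836 × 55.5000 = 229.8699.

DWL = $229.9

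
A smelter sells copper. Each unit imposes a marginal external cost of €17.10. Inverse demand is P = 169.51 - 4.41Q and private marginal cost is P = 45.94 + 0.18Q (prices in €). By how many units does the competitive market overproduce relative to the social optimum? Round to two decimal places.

Market equilibrium (private): 45.94 + 0.18Q = 169.51 - 4.41Q → Q_m = 26.9216.
Social marginal cost = private MC + MEC = 63.04 + 0.18Q.
Set SMC = demand: 63.04 + 0.18Q = 169.51 - 4.41Q → Q* = 23.1961.
Gap = |26.9216 − 23.1961| = 3.7255.

3.73 units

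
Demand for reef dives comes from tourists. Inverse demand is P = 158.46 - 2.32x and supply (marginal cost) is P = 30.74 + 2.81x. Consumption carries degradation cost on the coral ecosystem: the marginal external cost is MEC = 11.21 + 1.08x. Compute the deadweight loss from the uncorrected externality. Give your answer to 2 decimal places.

Market equilibrium (private): 30.74 + 2.81x = 158.46 - 2.32x → x_m = 24.8967.
Social marginal benefit = demand − MEC = 147.25 - 3.40x.
Set SMB = MC: 147.25 - 3.40x = 30.74 + 2.81x → x* = 18.7617.
The welfare-loss triangle has base |x_m − x*| and height MEC(x_m) (the vertical gap between SMB and MC is zero at x* and MEC at x_m).
DWL = ½ × 6.1350 × 38.0984 = 116.8668.

DWL = 116.87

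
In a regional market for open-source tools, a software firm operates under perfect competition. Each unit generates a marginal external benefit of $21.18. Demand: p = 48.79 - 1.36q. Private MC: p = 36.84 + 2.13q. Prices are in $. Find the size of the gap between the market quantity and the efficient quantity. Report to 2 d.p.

6.07 units

Market equilibrium (private): 36.84 + 2.13q = 48.79 - 1.36q → q_m = 3.4241.
Social marginal cost = private MC − MEB = 15.66 + 2.13q.
Set SMC = demand: 15.66 + 2.13q = 48.79 - 1.36q → q* = 9.4928.
Gap = |3.4241 − 9.4928| = 6.0687.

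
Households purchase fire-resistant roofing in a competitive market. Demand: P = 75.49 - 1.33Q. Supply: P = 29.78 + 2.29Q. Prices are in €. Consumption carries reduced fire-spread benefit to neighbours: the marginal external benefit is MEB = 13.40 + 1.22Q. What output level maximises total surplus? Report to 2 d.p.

Social marginal benefit = demand + MEB = 88.89 - 0.11Q.
Set SMB = MC: 88.89 - 0.11Q = 29.78 + 2.29Q → Q* = 24.6292.

Q* = 24.63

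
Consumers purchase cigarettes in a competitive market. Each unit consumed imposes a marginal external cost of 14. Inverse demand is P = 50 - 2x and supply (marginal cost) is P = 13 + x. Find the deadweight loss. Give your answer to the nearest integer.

Market equilibrium (private): 13 + x = 50 - 2x → x_m = 12.3333.
Social marginal benefit = demand − MEC = 36 - 2x.
Set SMB = MC: 36 - 2x = 13 + x → x* = 7.6667.
Height of the DWL triangle at x_m is MC(x_m) − SMB(x_m) = MEC(x_m) = 14.0000.
DWL = ½ × 4.6666 × 14.0000 = 32.6662.

DWL = 33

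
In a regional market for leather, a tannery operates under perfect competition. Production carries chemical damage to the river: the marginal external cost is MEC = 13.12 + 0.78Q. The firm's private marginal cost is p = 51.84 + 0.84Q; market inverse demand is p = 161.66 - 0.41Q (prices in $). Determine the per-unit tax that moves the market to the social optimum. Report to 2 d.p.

tax = $50.28 per unit

Social marginal cost = private MC + MEC = 64.96 + 1.62Q.
Set SMC = demand: 64.96 + 1.62Q = 161.66 - 0.41Q → Q* = 47.6355.
The Pigouvian tax equals MEC at Q*: 13.12 + 0.78×47.6355 = 50.2757.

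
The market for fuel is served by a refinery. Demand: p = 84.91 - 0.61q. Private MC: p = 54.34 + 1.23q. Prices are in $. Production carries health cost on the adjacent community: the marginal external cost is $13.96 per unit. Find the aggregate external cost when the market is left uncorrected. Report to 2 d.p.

$231.93

Market equilibrium (private): 54.34 + 1.23q = 84.91 - 0.61q → q_m = 16.6141.
Total external cost = MEC × q_m = 13.96 × 16.6141 = 231.9328.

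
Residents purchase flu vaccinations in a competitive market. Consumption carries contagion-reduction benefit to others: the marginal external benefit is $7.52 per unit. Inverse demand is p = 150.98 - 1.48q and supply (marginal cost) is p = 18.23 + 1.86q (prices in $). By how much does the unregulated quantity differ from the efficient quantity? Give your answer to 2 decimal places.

Market equilibrium (private): 18.23 + 1.86q = 150.98 - 1.48q → q_m = 39.7455.
Social marginal benefit = demand + MEB = 158.50 - 1.48q.
Set SMB = MC: 158.50 - 1.48q = 18.23 + 1.86q → q* = 41.9970.
Gap = |39.7455 − 41.9970| = 2.2515.

2.25 units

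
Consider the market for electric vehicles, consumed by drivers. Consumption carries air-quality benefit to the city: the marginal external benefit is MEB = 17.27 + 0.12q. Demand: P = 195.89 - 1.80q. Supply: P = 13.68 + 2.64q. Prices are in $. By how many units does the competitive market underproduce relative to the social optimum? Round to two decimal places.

Market equilibrium (private): 13.68 + 2.64q = 195.89 - 1.80q → q_m = 41.0383.
Social marginal benefit = demand + MEB = 213.16 - 1.68q.
Set SMB = MC: 213.16 - 1.68q = 13.68 + 2.64q → q* = 46.1759.
Gap = |41.0383 − 46.1759| = 5.1376.

5.14 units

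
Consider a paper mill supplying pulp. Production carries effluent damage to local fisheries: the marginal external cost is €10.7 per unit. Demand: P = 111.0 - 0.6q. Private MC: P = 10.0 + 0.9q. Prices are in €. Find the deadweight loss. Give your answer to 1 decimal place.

DWL = €38.2

Market equilibrium (private): 10.0 + 0.9q = 111.0 - 0.6q → q_m = 67.3333.
Social marginal cost = private MC + MEC = 20.7 + 0.9q.
Set SMC = demand: 20.7 + 0.9q = 111.0 - 0.6q → q* = 60.2000.
Height of the DWL triangle at q_m is SMC(q_m) − demand(q_m) = MEC(q_m) = 10.7000.
DWL = ½ × 7.1333 × 10.7000 = 38.1632.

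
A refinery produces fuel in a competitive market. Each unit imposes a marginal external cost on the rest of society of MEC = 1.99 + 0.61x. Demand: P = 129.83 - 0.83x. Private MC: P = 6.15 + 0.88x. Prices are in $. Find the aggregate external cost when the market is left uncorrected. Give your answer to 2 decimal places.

Market equilibrium (private): 6.15 + 0.88x = 129.83 - 0.83x → x_m = 72.3275.
Total external cost = ∫₀^{x_m} (1.99 + 0.61x) dx = 1.99×72.3275 + ½×0.61×72.3275² = 1739.4682.

$1739.47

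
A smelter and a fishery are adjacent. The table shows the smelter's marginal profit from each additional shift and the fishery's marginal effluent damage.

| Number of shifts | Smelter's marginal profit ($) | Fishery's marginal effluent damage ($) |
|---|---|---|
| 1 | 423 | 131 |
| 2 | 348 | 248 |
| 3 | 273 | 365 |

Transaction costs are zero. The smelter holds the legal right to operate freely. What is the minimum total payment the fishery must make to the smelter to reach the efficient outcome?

Left alone the smelter would choose level 3 (marginal profit stays positive).
Efficient level: k* = 2 (marginal profit ≥ marginal effluent damage through 2).
The fishery must at least cover the smelter's forgone profit from cutting 3→2: 273 = 273.

$273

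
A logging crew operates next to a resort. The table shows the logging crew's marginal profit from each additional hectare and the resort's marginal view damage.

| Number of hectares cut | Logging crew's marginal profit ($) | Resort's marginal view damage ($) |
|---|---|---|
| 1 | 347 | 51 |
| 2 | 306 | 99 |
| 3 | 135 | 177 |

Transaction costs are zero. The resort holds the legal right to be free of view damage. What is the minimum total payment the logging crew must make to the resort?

$150

Efficient level: marginal profit ≥ marginal view damage through level 2, so k* = 2.
With the resort holding the right, the logging crew must at least compensate total damage at k*: 51 + 99 = 150.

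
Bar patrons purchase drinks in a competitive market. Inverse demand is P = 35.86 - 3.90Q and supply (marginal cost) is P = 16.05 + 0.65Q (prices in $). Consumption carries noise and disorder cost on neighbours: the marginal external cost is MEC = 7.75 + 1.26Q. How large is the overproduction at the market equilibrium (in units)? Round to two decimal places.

Market equilibrium (private): 16.05 + 0.65Q = 35.86 - 3.90Q → Q_m = 4.3538.
Social marginal benefit = demand − MEC = 28.11 - 5.16Q.
Set SMB = MC: 28.11 - 5.16Q = 16.05 + 0.65Q → Q* = 2.0757.
Gap = |4.3538 − 2.0757| = 2.2781.

2.28 units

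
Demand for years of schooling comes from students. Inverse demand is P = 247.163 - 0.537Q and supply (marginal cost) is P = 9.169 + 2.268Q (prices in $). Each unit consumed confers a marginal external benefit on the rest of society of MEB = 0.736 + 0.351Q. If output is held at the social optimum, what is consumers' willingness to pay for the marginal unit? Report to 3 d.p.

Social marginal benefit = demand + MEB = 247.899 - 0.186Q.
Set SMB = MC: 247.899 - 0.186Q = 9.169 + 2.268Q → Q* = 97.2820.
Consumer price on the demand curve at Q*: 247.163 − 0.537×97.2820 = 194.9226.

P = $194.923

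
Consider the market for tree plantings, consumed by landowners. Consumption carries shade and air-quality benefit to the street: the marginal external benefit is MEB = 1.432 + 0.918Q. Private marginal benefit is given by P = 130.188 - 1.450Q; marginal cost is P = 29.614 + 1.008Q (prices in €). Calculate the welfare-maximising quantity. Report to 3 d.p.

Q* = 66.238

Social marginal benefit = demand + MEB = 131.620 - 0.532Q.
Set SMB = MC: 131.620 - 0.532Q = 29.614 + 1.008Q → Q* = 66.2377.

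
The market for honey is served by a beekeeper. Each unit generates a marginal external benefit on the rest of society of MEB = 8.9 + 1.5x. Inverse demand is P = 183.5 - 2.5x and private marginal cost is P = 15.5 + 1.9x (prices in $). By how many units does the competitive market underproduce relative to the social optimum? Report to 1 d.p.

22.8 units

Market equilibrium (private): 15.5 + 1.9x = 183.5 - 2.5x → x_m = 38.1818.
Social marginal cost = private MC − MEB = 6.6 + 0.4x.
Set SMC = demand: 6.6 + 0.4x = 183.5 - 2.5x → x* = 61.0000.
Gap = |38.1818 − 61.0000| = 22.8182.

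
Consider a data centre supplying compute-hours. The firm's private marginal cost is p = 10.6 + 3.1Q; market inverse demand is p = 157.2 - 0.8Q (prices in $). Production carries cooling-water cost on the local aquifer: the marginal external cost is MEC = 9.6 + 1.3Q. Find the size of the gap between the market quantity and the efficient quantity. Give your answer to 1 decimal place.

Market equilibrium (private): 10.6 + 3.1Q = 157.2 - 0.8Q → Q_m = 37.5897.
Social marginal cost = private MC + MEC = 20.2 + 4.4Q.
Set SMC = demand: 20.2 + 4.4Q = 157.2 - 0.8Q → Q* = 26.3462.
Gap = |37.5897 − 26.3462| = 11.2435.

11.2 units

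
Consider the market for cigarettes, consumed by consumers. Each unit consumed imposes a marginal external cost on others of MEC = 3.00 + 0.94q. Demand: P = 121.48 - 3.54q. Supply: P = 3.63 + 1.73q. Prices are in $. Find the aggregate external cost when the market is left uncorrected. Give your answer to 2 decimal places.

Market equilibrium (private): 3.63 + 1.73q = 121.48 - 3.54q → q_m = 22.3624.
Total external cost = ∫₀^{q_m} (3.00 + 0.94q) dq = 3.00×22.3624 + ½×0.94×22.3624² = 302.1234.

$302.12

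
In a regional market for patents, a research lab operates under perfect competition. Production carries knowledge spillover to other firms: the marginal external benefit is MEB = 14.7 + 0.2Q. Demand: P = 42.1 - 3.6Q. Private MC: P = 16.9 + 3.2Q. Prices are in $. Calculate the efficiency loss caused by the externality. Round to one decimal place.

DWL = $18.1

Market equilibrium (private): 16.9 + 3.2Q = 42.1 - 3.6Q → Q_m = 3.7059.
Social marginal cost = private MC − MEB = 2.2 + 3.0Q.
Set SMC = demand: 2.2 + 3.0Q = 42.1 - 3.6Q → Q* = 6.0455.
Between Q* and Q_m the wedge demand − SMC runs linearly from 0 to MEB(Q_m), so the loss is a triangle.
DWL = ½ × 2.3396 × 15.4412 = 18.0631.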